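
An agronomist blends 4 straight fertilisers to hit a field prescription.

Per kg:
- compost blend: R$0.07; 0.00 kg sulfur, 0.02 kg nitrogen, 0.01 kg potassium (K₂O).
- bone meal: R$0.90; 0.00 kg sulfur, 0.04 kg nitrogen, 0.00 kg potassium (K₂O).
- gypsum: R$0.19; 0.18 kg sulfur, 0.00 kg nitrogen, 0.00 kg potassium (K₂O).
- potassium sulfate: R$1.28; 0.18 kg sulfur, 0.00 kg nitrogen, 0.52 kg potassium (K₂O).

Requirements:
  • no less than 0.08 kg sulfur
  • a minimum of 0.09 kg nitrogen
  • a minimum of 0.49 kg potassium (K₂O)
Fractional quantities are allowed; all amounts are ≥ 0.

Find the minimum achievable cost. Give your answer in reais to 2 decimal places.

R$1.41

Treat it as an LP. Let x1 = kg of compost blend, x2 = kg of bone meal, x3 = kg of gypsum, x4 = kg of potassium sulfate.
Minimize 0.07x1 + 0.9x2 + 0.19x3 + 1.28x4 subject to:
  0.18x3 + 0.18x4 ≥ 0.08   (sulfur)
  0.02x1 + 0.04x2 ≥ 0.09   (nitrogen)
  0.01x1 + 0.52x4 ≥ 0.49   (potassium (K₂O))
  x1, x2, x3, x4 ≥ 0.
The cheapest feasible vertex uses only compost blend, potassium sulfate; bone meal, gypsum are not used. The nitrogen and potassium (K₂O) requirements are met with equality.
So compost blend = 4.5 kg, potassium sulfate = 0.8558 kg.
Total cost: 0.07·4.5 + 1.28·0.8558 = 1.4104.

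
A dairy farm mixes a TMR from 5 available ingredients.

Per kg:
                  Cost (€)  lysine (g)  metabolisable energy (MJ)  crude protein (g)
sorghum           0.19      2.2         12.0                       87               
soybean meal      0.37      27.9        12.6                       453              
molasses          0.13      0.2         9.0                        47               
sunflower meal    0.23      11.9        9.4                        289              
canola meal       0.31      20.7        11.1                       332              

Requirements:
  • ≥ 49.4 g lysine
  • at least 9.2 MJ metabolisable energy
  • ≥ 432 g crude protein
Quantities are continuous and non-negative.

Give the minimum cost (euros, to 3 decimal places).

€0.655

Treat it as an LP. Let x1 = kg of sorghum, x2 = kg of soybean meal, x3 = kg of molasses, x4 = kg of sunflower meal, x5 = kg of canola meal.
Minimize 0.19x1 + 0.37x2 + 0.13x3 + 0.23x4 + 0.31x5 s.t.:
  2.2x1 + 27.9x2 + 0.2x3 + 11.9x4 + 20.7x5 ≥ 49.4   (lysine)
  12x1 + 12.6x2 + 9x3 + 9.4x4 + 11.1x5 ≥ 9.2   (metabolisable energy)
  87x1 + 453x2 + 47x3 + 289x4 + 332x5 ≥ 432   (crude protein)
  x1, x2, x3, x4, x5 ≥ 0.
The cheapest feasible vertex uses only soybean meal; sorghum, molasses, sunflower meal, canola meal are not used. Binding constraint: lysine.
So soybean meal = 1.771 kg.
Cost = 0.37·1.771 = 0.65527.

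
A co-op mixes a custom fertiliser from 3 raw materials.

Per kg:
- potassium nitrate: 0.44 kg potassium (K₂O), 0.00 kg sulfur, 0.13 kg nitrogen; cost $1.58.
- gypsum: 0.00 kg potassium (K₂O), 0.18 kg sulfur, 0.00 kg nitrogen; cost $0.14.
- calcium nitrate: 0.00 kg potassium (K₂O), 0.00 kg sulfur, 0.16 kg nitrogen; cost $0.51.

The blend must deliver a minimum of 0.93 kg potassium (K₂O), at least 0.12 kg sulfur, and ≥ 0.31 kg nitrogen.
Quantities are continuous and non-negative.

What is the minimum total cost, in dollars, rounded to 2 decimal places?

$3.55

Set it up as a linear program. Let x1 = kg of potassium nitrate, x2 = kg of gypsum, x3 = kg of calcium nitrate.
min 1.58x1 + 0.14x2 + 0.51x3 subject to:
  0.44x1 ≥ 0.93   (potassium (K₂O))
  0.18x2 ≥ 0.12   (sulfur)
  0.13x1 + 0.16x3 ≥ 0.31   (nitrogen)
  x1, x2, x3 ≥ 0.
The optimal mix uses every input. The potassium (K₂O), sulfur, nitrogen requirements are met with equality.
That vertex is x1 = 2.114, x2 = 0.6667, x3 = 0.2202.
Total cost: 1.58·2.114 + 0.14·0.6667 + 0.51·0.2202 = 3.5458.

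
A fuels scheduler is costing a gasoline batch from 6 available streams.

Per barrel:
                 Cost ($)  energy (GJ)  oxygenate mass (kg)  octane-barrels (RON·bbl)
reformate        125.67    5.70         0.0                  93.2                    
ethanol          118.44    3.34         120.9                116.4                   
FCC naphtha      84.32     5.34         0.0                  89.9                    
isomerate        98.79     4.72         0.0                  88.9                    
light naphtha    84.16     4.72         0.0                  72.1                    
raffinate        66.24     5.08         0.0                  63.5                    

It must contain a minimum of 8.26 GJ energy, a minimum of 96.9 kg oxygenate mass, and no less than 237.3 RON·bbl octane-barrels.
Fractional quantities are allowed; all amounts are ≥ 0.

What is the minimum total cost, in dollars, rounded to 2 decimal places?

Treat it as an LP. Let x1 = barrels of reformate, x2 = barrels of ethanol, x3 = barrels of FCC naphtha, x4 = barrels of isomerate, x5 = barrels of light naphtha, x6 = barrels of raffinate.
min 125.67x1 + 118.44x2 + 84.32x3 + 98.79x4 + 84.16x5 + 66.24x6 s.t.:
  5.7x1 + 3.34x2 + 5.34x3 + 4.72x4 + 4.72x5 + 5.08x6 ≥ 8.26   (energy)
  120.9x2 ≥ 96.9   (oxygenate mass)
  93.2x1 + 116.4x2 + 89.9x3 + 88.9x4 + 72.1x5 + 63.5x6 ≥ 237.3   (octane-barrels)
  x1, x2, x3, x4, x5, x6 ≥ 0.
The optimal basis is {ethanol, FCC naphtha}; reformate, isomerate, light naphtha, raffinate drop out. Binding constraints: oxygenate mass and octane-barrels.
That vertex is x2 = 0.80149, x3 = 1.6019.
Total cost: 118.44·0.80149 + 84.32·1.6019 = 230.0007.

$230.00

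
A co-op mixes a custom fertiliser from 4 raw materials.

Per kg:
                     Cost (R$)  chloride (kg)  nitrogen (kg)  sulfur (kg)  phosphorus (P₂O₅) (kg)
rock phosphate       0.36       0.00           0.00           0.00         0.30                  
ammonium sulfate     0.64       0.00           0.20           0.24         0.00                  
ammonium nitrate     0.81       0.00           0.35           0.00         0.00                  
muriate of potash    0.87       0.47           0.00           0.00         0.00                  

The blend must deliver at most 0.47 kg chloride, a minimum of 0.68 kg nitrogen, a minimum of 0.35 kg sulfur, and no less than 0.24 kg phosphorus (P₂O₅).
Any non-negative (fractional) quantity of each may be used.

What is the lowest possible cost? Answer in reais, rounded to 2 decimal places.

R$2.12

This is a linear program. Let x1 = kg of rock phosphate, x2 = kg of ammonium sulfate, x3 = kg of ammonium nitrate, x4 = kg of muriate of potash.
Minimize 0.36x1 + 0.64x2 + 0.81x3 + 0.87x4 with:
  0.47x4 ≤ 0.47   (chloride)
  0.2x2 + 0.35x3 ≥ 0.68   (nitrogen)
  0.24x2 ≥ 0.35   (sulfur)
  0.3x1 ≥ 0.24   (phosphorus (P₂O₅))
  x1, x2, x3, x4 ≥ 0.
At the optimum only rock phosphate, ammonium sulfate, ammonium nitrate are positive (muriate of potash = 0). The nitrogen, sulfur, phosphorus (P₂O₅) requirements are met with equality.
Solving gives x1 = 0.8, x2 = 1.458, x3 = 1.11.
Objective = 0.36·0.8 + 0.64·1.458 + 0.81·1.11 = 2.1202.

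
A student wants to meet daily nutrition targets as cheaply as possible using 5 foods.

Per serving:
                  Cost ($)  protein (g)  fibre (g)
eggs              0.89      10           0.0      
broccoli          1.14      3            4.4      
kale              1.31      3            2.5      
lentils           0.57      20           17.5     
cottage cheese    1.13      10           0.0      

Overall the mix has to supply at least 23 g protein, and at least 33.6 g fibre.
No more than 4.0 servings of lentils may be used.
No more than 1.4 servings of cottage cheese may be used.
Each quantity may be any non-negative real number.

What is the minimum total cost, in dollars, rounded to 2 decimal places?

This is a linear program. Let x1 = servings of eggs, x2 = servings of broccoli, x3 = servings of kale, x4 = servings of lentils, x5 = servings of cottage cheese.
min 0.89x1 + 1.14x2 + 1.31x3 + 0.57x4 + 1.13x5 with:
  10x1 + 3x2 + 3x3 + 20x4 + 10x5 ≥ 23   (protein)
  4.4x2 + 2.5x3 + 17.5x4 ≥ 33.6   (fibre)
  x4 ≤ 4
  x5 ≤ 1.4
  x1, x2, x3, x4, x5 ≥ 0.
The minimum-cost mix takes nothing from eggs, broccoli, kale, cottage cheese — only lentils. Binding constraint: fibre.
So lentils = 1.92 servings.
Hence cost = 0.57·1.92 = $1.0944.

$1.09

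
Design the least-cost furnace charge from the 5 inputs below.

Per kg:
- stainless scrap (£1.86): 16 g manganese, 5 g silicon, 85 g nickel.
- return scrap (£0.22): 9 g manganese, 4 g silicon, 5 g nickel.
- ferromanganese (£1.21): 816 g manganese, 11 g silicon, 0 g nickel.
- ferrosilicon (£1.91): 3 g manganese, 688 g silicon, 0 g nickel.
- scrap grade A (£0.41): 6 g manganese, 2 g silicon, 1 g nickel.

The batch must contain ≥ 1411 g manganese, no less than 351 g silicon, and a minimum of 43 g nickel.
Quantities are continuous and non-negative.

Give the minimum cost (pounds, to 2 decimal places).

£3.93

This is a linear program. Let x1 = kg of stainless scrap, x2 = kg of return scrap, x3 = kg of ferromanganese, x4 = kg of ferrosilicon, x5 = kg of scrap grade A.
Minimize 1.86x1 + 0.22x2 + 1.21x3 + 1.91x4 + 0.41x5 subject to:
  16x1 + 9x2 + 816x3 + 3x4 + 6x5 ≥ 1411   (manganese)
  5x1 + 4x2 + 11x3 + 688x4 + 2x5 ≥ 351   (silicon)
  85x1 + 5x2 + 1x5 ≥ 43   (nickel)
  x1, x2, x3, x4, x5 ≥ 0.
At the optimum only stainless scrap, ferromanganese, ferrosilicon are positive (return scrap, scrap grade A = 0). The manganese, silicon, nickel requirements are met with equality.
So stainless scrap = 0.5059 kg, ferromanganese = 1.717 kg, ferrosilicon = 0.479 kg.
Hence cost = 1.86·0.5059 + 1.21·1.717 + 1.91·0.479 = £3.9334.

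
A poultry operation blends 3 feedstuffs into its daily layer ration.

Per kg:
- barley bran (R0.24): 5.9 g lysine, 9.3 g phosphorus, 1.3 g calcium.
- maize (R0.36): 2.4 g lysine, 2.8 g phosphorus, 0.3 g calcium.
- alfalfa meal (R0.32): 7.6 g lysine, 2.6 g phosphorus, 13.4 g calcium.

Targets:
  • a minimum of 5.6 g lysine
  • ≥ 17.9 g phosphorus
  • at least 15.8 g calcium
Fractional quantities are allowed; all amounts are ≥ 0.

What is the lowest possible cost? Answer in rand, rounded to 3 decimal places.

Let x1 = kg of barley bran, x2 = kg of maize, x3 = kg of alfalfa meal.
Minimize 0.24x1 + 0.36x2 + 0.32x3 subject to:
  5.9x1 + 2.4x2 + 7.6x3 ≥ 5.6   (lysine)
  9.3x1 + 2.8x2 + 2.6x3 ≥ 17.9   (phosphorus)
  1.3x1 + 0.3x2 + 13.4x3 ≥ 15.8   (calcium)
  x1, x2, x3 ≥ 0.
The minimum-cost mix takes nothing from maize — only barley bran, alfalfa meal. Binding constraints: phosphorus and calcium.
Solving gives x1 = 1.64, x3 = 1.02.
Hence cost = 0.24·1.64 + 0.32·1.02 = R0.72000.

R0.720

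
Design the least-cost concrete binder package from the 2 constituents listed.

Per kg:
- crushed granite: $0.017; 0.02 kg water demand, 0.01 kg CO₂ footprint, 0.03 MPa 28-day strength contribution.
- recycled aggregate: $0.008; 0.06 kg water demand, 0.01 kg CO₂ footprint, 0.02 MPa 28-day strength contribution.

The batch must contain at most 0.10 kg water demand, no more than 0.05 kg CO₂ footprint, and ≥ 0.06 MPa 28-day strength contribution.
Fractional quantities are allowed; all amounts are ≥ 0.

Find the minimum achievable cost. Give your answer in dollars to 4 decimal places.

This is a linear program. Let x1 = kg of crushed granite, x2 = kg of recycled aggregate.
Minimise 0.017x1 + 0.008x2 with:
  0.02x1 + 0.06x2 ≤ 0.1   (water demand)
  0.01x1 + 0.01x2 ≤ 0.05   (CO₂ footprint)
  0.03x1 + 0.02x2 ≥ 0.06   (28-day strength contribution)
  x1, x2 ≥ 0.
Both inputs are positive at the optimum. Binding constraints: water demand and 28-day strength contribution.
That vertex is x1 = 1.143, x2 = 1.286.
Total cost: 0.017·1.143 + 0.008·1.286 = 0.029719.

$0.0297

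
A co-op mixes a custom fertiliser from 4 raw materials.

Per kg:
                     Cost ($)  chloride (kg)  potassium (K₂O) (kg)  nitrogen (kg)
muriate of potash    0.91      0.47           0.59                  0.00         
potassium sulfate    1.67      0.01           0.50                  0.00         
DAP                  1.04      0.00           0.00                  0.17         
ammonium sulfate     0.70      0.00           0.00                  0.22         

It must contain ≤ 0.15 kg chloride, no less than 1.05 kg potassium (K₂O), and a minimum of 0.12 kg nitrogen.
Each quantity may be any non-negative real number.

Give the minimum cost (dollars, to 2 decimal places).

$3.59

Treat it as an LP. Let x1 = kg of muriate of potash, x2 = kg of potassium sulfate, x3 = kg of DAP, x4 = kg of ammonium sulfate.
Minimise 0.91x1 + 1.67x2 + 1.04x3 + 0.7x4 subject to:
  0.47x1 + 0.01x2 ≤ 0.15   (chloride)
  0.59x1 + 0.5x2 ≥ 1.05   (potassium (K₂O))
  0.17x3 + 0.22x4 ≥ 0.12   (nitrogen)
  x1, x2, x3, x4 ≥ 0.
The minimum-cost mix takes nothing from DAP — only muriate of potash, potassium sulfate, ammonium sulfate. There the chloride, potassium (K₂O), nitrogen constraints are tight.
Optimal quantities: muriate of potash = 0.2815 kg, potassium sulfate = 1.768 kg, ammonium sulfate = 0.5455 kg.
Hence cost = 0.91·0.2815 + 1.67·1.768 + 0.7·0.5455 = $3.5906.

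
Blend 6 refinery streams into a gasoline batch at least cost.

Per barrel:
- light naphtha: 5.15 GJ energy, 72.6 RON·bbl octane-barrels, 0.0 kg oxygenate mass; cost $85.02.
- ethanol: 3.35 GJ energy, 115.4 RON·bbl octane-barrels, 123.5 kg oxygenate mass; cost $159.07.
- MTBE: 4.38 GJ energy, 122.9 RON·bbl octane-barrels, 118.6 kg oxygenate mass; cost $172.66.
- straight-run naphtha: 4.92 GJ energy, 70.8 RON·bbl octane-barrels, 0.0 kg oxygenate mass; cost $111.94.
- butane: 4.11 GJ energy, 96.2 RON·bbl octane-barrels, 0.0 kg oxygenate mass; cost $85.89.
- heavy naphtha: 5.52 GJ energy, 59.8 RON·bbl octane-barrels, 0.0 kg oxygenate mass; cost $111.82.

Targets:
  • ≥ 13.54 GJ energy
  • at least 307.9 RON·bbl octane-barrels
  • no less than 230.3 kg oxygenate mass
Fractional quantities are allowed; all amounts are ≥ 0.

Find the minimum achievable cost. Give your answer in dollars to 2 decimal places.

Set it up as a linear program. Let x1 = barrels of light naphtha, x2 = barrels of ethanol, x3 = barrels of MTBE, x4 = barrels of straight-run naphtha, x5 = barrels of butane, x6 = barrels of heavy naphtha.
Minimise 85.02x1 + 159.07x2 + 172.66x3 + 111.94x4 + 85.89x5 + 111.82x6 subject to:
  5.15x1 + 3.35x2 + 4.38x3 + 4.92x4 + 4.11x5 + 5.52x6 ≥ 13.54   (energy)
  72.6x1 + 115.4x2 + 122.9x3 + 70.8x4 + 96.2x5 + 59.8x6 ≥ 307.9   (octane-barrels)
  123.5x2 + 118.6x3 ≥ 230.3   (oxygenate mass)
  x1, x2, x3, x4, x5, x6 ≥ 0.
The cheapest feasible vertex uses only light naphtha, ethanol; MTBE, straight-run naphtha, butane, heavy naphtha are not used. The energy and oxygenate mass requirements are met with equality.
So light naphtha = 1.4161 barrels, ethanol = 1.8648 barrels.
Hence cost = 85.02·1.4161 + 159.07·1.8648 = $417.0306.

$417.03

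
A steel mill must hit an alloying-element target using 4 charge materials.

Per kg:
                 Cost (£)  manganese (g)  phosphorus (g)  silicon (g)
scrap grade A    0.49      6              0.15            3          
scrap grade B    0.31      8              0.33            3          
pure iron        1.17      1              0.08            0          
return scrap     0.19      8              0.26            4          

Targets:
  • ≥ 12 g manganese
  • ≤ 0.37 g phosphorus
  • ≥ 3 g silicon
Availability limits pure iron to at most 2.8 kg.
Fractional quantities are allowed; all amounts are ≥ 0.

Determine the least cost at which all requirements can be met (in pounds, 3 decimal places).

Treat it as an LP. Let x1 = kg of scrap grade A, x2 = kg of scrap grade B, x3 = kg of pure iron, x4 = kg of return scrap.
min 0.49x1 + 0.31x2 + 1.17x3 + 0.19x4 with:
  6x1 + 8x2 + 1x3 + 8x4 ≥ 12   (manganese)
  0.15x1 + 0.33x2 + 0.08x3 + 0.26x4 ≤ 0.37   (phosphorus)
  3x1 + 3x2 + 4x4 ≥ 3   (silicon)
  x3 ≤ 2.8
  x1, x2, x3, x4 ≥ 0.
At the optimum only scrap grade A, return scrap are positive (scrap grade B, pure iron = 0). Binding constraints: manganese and phosphorus.
Optimal quantities: scrap grade A = 0.4444 kg, return scrap = 1.167 kg.
Total cost: 0.49·0.4444 + 0.19·1.167 = 0.43949.

£0.439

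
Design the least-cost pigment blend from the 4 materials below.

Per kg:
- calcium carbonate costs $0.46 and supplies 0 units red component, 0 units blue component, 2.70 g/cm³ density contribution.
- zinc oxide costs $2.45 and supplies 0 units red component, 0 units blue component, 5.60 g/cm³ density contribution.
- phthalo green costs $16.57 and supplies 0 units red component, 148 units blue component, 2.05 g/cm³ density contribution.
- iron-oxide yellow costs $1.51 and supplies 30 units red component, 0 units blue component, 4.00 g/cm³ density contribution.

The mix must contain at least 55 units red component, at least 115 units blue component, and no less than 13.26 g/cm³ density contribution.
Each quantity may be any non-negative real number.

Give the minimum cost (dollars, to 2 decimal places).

$16.38

Let x1 = kg of calcium carbonate, x2 = kg of zinc oxide, x3 = kg of phthalo green, x4 = kg of iron-oxide yellow.
min 0.46x1 + 2.45x2 + 16.57x3 + 1.51x4 s.t.:
  30x4 ≥ 55   (red component)
  148x3 ≥ 115   (blue component)
  2.7x1 + 5.6x2 + 2.05x3 + 4x4 ≥ 13.26   (density contribution)
  x1, x2, x3, x4 ≥ 0.
At the optimum only calcium carbonate, phthalo green, iron-oxide yellow are positive (zinc oxide = 0). The red component, blue component, density contribution requirements are met with equality.
Optimal quantities: calcium carbonate = 1.605 kg, phthalo green = 0.777 kg, iron-oxide yellow = 1.833 kg.
Hence cost = 0.46·1.605 + 16.57·0.777 + 1.51·1.833 = $16.3810.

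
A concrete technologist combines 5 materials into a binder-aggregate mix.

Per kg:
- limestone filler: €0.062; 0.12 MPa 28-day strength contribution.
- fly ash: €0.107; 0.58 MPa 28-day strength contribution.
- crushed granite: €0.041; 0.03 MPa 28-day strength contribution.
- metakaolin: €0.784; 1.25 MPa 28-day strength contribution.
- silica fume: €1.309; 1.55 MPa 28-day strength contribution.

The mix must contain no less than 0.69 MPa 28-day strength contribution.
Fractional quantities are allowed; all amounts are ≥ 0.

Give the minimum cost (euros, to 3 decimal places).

€0.127

Let x1 = kg of limestone filler, x2 = kg of fly ash, x3 = kg of crushed granite, x4 = kg of metakaolin, x5 = kg of silica fume.
min 0.062x1 + 0.107x2 + 0.041x3 + 0.784x4 + 1.309x5 with:
  0.12x1 + 0.58x2 + 0.03x3 + 1.25x4 + 1.55x5 ≥ 0.69   (28-day strength contribution)
  x1, x2, x3, x4, x5 ≥ 0.
The optimal basis is {fly ash}; limestone filler, crushed granite, metakaolin, silica fume drop out. There the 28-day strength contribution constraint is tight.
That vertex is x2 = 1.19.
Total cost: 0.107·1.19 = 0.12733.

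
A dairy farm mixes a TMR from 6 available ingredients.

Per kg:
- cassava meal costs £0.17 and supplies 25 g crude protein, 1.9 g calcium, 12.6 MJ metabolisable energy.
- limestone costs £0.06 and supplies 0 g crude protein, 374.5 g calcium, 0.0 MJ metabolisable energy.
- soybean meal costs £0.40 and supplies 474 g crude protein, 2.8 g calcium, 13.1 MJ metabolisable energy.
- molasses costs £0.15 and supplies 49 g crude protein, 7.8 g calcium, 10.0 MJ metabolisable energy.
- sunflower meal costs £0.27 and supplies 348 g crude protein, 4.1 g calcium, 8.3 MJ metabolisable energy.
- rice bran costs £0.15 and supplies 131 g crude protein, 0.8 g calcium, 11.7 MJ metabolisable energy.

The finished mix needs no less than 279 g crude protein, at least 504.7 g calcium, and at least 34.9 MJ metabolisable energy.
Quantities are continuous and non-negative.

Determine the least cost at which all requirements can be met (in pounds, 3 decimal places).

£0.528

This is a linear program. Let x1 = kg of cassava meal, x2 = kg of limestone, x3 = kg of soybean meal, x4 = kg of molasses, x5 = kg of sunflower meal, x6 = kg of rice bran.
Minimise 0.17x1 + 0.06x2 + 0.4x3 + 0.15x4 + 0.27x5 + 0.15x6 subject to:
  25x1 + 474x3 + 49x4 + 348x5 + 131x6 ≥ 279   (crude protein)
  1.9x1 + 374.5x2 + 2.8x3 + 7.8x4 + 4.1x5 + 0.8x6 ≥ 504.7   (calcium)
  12.6x1 + 13.1x3 + 10x4 + 8.3x5 + 11.7x6 ≥ 34.9   (metabolisable energy)
  x1, x2, x3, x4, x5, x6 ≥ 0.
The cheapest feasible vertex uses only limestone, rice bran; cassava meal, soybean meal, molasses, sunflower meal are not used. There the calcium and metabolisable energy constraints are tight.
Optimal quantities: limestone = 1.341 kg, rice bran = 2.983 kg.
Hence cost = 0.06·1.341 + 0.15·2.983 = £0.52791.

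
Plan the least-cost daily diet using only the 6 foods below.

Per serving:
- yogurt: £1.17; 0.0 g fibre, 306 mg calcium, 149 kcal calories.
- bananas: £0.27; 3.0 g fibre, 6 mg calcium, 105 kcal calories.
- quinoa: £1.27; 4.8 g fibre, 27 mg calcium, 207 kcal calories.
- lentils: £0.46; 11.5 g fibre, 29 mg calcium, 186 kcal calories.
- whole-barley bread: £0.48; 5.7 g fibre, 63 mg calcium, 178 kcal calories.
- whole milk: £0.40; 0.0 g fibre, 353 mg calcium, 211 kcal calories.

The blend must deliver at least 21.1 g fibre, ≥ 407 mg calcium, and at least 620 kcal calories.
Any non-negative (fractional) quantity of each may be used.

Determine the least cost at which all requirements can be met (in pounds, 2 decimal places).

£1.37

This is a linear program. Let x1 = servings of yogurt, x2 = servings of bananas, x3 = servings of quinoa, x4 = servings of lentils, x5 = servings of whole-barley bread, x6 = servings of whole milk.
Minimize 1.17x1 + 0.27x2 + 1.27x3 + 0.46x4 + 0.48x5 + 0.4x6 subject to:
  3x2 + 4.8x3 + 11.5x4 + 5.7x5 ≥ 21.1   (fibre)
  306x1 + 6x2 + 27x3 + 29x4 + 63x5 + 353x6 ≥ 407   (calcium)
  149x1 + 105x2 + 207x3 + 186x4 + 178x5 + 211x6 ≥ 620   (calories)
  x1, x2, x3, x4, x5, x6 ≥ 0.
At the optimum only lentils, whole milk are positive (yogurt, bananas, quinoa, whole-barley bread = 0). Binding constraints: fibre and calories.
So lentils = 1.835 servings, whole milk = 1.321 servings.
Objective = 0.46·1.835 + 0.4·1.321 = 1.3725.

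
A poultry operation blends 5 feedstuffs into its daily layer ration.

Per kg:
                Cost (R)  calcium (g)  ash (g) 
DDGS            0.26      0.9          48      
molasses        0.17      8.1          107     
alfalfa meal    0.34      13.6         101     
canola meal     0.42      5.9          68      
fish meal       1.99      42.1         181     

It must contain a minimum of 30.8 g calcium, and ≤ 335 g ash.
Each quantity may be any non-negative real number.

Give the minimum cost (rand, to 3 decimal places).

Treat it as an LP. Let x1 = kg of DDGS, x2 = kg of molasses, x3 = kg of alfalfa meal, x4 = kg of canola meal, x5 = kg of fish meal.
Minimise 0.26x1 + 0.17x2 + 0.34x3 + 0.42x4 + 1.99x5 with:
  0.9x1 + 8.1x2 + 13.6x3 + 5.9x4 + 42.1x5 ≥ 30.8   (calcium)
  48x1 + 107x2 + 101x3 + 68x4 + 181x5 ≤ 335   (ash)
  x1, x2, x3, x4, x5 ≥ 0.
The optimal basis is {molasses, alfalfa meal}; DDGS, canola meal, fish meal drop out. There the calcium and ash constraints are tight.
Optimal quantities: molasses = 2.268 kg, alfalfa meal = 0.9137 kg.
Hence cost = 0.17·2.268 + 0.34·0.9137 = R0.69622.

R0.696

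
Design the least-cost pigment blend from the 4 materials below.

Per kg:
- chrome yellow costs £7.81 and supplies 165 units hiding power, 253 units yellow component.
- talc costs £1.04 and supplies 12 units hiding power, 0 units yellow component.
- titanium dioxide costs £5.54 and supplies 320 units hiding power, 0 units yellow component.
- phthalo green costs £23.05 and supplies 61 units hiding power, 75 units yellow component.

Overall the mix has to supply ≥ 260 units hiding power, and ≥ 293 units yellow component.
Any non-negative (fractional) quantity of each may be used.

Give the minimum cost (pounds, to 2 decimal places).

£10.24

Treat it as an LP. Let x1 = kg of chrome yellow, x2 = kg of talc, x3 = kg of titanium dioxide, x4 = kg of phthalo green.
Minimise 7.81x1 + 1.04x2 + 5.54x3 + 23.05x4 s.t.:
  165x1 + 12x2 + 320x3 + 61x4 ≥ 260   (hiding power)
  253x1 + 75x4 ≥ 293   (yellow component)
  x1, x2, x3, x4 ≥ 0.
The cheapest feasible vertex uses only chrome yellow, titanium dioxide; talc, phthalo green are not used. Binding constraints: hiding power and yellow component.
So chrome yellow = 1.158 kg, titanium dioxide = 0.2154 kg.
Hence cost = 7.81·1.158 + 5.54·0.2154 = £10.2373.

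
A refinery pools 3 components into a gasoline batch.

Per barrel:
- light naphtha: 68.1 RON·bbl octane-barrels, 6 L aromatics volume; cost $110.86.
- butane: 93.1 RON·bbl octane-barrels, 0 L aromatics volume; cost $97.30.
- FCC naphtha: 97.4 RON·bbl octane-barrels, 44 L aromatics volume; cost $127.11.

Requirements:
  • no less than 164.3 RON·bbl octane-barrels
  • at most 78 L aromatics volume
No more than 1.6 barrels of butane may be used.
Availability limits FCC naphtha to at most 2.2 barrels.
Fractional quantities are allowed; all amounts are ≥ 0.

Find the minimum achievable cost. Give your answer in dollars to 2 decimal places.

$175.70

This is a linear program. Let x1 = barrels of light naphtha, x2 = barrels of butane, x3 = barrels of FCC naphtha.
Minimize 110.86x1 + 97.3x2 + 127.11x3 with:
  68.1x1 + 93.1x2 + 97.4x3 ≥ 164.3   (octane-barrels)
  6x1 + 44x3 ≤ 78   (aromatics volume)
  x2 ≤ 1.6
  x3 ≤ 2.2
  x1, x2, x3 ≥ 0.
The minimum-cost mix takes nothing from light naphtha — only butane, FCC naphtha. There the octane-barrels and the butane cap constraints are tight.
Optimal quantities: butane = 1.6 barrels, FCC naphtha = 0.1575 barrels.
Cost = 97.3·1.6 + 127.11·0.1575 = 175.6998.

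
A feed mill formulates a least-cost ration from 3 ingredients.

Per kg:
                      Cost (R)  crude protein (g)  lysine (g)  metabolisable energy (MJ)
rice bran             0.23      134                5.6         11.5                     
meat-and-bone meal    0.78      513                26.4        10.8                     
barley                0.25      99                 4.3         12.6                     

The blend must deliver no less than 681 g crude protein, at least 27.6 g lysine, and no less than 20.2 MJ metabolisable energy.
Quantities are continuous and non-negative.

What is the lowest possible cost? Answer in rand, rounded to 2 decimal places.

Set it up as a linear program. Let x1 = kg of rice bran, x2 = kg of meat-and-bone meal, x3 = kg of barley.
Minimise 0.23x1 + 0.78x2 + 0.25x3 s.t.:
  134x1 + 513x2 + 99x3 ≥ 681   (crude protein)
  5.6x1 + 26.4x2 + 4.3x3 ≥ 27.6   (lysine)
  11.5x1 + 10.8x2 + 12.6x3 ≥ 20.2   (metabolisable energy)
  x1, x2, x3 ≥ 0.
At the optimum only rice bran, meat-and-bone meal are positive (barley = 0). Binding constraints: crude protein and metabolisable energy.
Optimal quantities: rice bran = 0.6756 kg, meat-and-bone meal = 1.151 kg.
Cost = 0.23·0.6756 + 0.78·1.151 = 1.0532.

R1.05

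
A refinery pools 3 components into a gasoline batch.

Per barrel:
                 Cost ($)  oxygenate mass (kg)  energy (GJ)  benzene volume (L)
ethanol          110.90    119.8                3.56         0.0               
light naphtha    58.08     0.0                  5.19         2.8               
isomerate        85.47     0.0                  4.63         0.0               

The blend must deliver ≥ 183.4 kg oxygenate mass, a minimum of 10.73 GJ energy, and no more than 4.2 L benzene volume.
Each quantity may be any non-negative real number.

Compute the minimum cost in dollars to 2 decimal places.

This is a linear program. Let x1 = barrels of ethanol, x2 = barrels of light naphtha, x3 = barrels of isomerate.
Minimize 110.9x1 + 58.08x2 + 85.47x3 with:
  119.8x1 ≥ 183.4   (oxygenate mass)
  3.56x1 + 5.19x2 + 4.63x3 ≥ 10.73   (energy)
  2.8x2 ≤ 4.2   (benzene volume)
  x1, x2, x3 ≥ 0.
At the optimum only ethanol, light naphtha are positive (isomerate = 0). There the oxygenate mass and energy constraints are tight.
That vertex is x1 = 1.531, x2 = 1.017.
Cost = 110.9·1.531 + 58.08·1.017 = 228.8553.

$228.86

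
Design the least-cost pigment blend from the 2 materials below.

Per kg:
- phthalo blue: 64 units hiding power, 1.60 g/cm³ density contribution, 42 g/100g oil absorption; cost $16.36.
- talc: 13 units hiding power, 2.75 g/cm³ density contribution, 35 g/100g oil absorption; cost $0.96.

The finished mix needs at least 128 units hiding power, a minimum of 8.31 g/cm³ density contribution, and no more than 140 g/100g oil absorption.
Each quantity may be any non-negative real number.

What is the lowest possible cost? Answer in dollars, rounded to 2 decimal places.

Treat it as an LP. Let x1 = kg of phthalo blue, x2 = kg of talc.
min 16.36x1 + 0.96x2 s.t.:
  64x1 + 13x2 ≥ 128   (hiding power)
  1.6x1 + 2.75x2 ≥ 8.31   (density contribution)
  42x1 + 35x2 ≤ 140   (oil absorption)
  x1, x2 ≥ 0.
Both inputs are positive at the optimum. There the hiding power and oil absorption constraints are tight.
Solving gives x1 = 1.57, x2 = 2.116.
Objective = 16.36·1.57 + 0.96·2.116 = 27.7166.

$27.72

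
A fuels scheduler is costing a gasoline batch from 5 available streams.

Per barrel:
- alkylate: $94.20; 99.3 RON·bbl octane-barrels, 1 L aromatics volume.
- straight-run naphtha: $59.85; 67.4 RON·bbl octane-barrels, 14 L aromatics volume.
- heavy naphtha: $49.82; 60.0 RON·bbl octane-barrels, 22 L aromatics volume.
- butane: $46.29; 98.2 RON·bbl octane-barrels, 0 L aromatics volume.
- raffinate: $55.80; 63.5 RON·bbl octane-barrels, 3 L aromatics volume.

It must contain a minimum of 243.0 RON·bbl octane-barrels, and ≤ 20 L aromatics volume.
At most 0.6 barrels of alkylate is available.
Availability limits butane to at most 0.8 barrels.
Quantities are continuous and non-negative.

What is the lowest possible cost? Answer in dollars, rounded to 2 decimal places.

$179.68

Let x1 = barrels of alkylate, x2 = barrels of straight-run naphtha, x3 = barrels of heavy naphtha, x4 = barrels of butane, x5 = barrels of raffinate.
min 94.2x1 + 59.85x2 + 49.82x3 + 46.29x4 + 55.8x5 s.t.:
  99.3x1 + 67.4x2 + 60x3 + 98.2x4 + 63.5x5 ≥ 243   (octane-barrels)
  1x1 + 14x2 + 22x3 + 3x5 ≤ 20   (aromatics volume)
  x1 ≤ 0.6
  x4 ≤ 0.8
  x1, x2, x3, x4, x5 ≥ 0.
The minimum-cost mix takes nothing from alkylate, straight-run naphtha — only heavy naphtha, butane, raffinate. There the octane-barrels, aromatics volume, the butane cap constraints are tight.
So heavy naphtha = 0.63819 barrels, butane = 0.8 barrels, raffinate = 1.9866 barrels.
Total cost: 49.82·0.63819 + 46.29·0.8 + 55.8·1.9866 = 179.6789.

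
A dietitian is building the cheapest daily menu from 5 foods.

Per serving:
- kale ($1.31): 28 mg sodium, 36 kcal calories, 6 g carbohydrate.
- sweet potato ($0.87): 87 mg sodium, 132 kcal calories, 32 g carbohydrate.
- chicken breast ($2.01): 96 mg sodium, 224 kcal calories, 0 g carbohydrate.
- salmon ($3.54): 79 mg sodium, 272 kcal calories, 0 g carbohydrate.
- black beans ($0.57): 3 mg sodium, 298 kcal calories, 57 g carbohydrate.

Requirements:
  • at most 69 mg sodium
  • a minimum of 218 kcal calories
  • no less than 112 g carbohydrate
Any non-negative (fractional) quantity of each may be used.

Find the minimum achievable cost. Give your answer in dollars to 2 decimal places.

$1.12

Treat it as an LP. Let x1 = servings of kale, x2 = servings of sweet potato, x3 = servings of chicken breast, x4 = servings of salmon, x5 = servings of black beans.
Minimize 1.31x1 + 0.87x2 + 2.01x3 + 3.54x4 + 0.57x5 with:
  28x1 + 87x2 + 96x3 + 79x4 + 3x5 ≤ 69   (sodium)
  36x1 + 132x2 + 224x3 + 272x4 + 298x5 ≥ 218   (calories)
  6x1 + 32x2 + 57x5 ≥ 112   (carbohydrate)
  x1, x2, x3, x4, x5 ≥ 0.
At the optimum only black beans is positive (kale, sweet potato, chicken breast, salmon = 0). There the carbohydrate constraint is tight.
Solving gives x5 = 1.965.
Cost = 0.57·1.965 = 1.1201.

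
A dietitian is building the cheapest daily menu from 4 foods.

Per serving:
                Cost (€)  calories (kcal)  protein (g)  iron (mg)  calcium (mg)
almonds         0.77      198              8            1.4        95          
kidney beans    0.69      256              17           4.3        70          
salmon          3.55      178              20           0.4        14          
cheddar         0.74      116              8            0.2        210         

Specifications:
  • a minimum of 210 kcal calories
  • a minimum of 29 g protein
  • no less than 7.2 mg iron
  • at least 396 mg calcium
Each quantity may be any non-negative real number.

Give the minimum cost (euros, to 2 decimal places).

Let x1 = servings of almonds, x2 = servings of kidney beans, x3 = servings of salmon, x4 = servings of cheddar.
Minimise 0.77x1 + 0.69x2 + 3.55x3 + 0.74x4 s.t.:
  198x1 + 256x2 + 178x3 + 116x4 ≥ 210   (calories)
  8x1 + 17x2 + 20x3 + 8x4 ≥ 29   (protein)
  1.4x1 + 4.3x2 + 0.4x3 + 0.2x4 ≥ 7.2   (iron)
  95x1 + 70x2 + 14x3 + 210x4 ≥ 396   (calcium)
  x1, x2, x3, x4 ≥ 0.
The minimum-cost mix takes nothing from almonds, salmon — only kidney beans, cheddar. There the iron and calcium constraints are tight.
That vertex is x2 = 1.612, x4 = 1.348.
Cost = 0.69·1.612 + 0.74·1.348 = 2.1098.

€2.11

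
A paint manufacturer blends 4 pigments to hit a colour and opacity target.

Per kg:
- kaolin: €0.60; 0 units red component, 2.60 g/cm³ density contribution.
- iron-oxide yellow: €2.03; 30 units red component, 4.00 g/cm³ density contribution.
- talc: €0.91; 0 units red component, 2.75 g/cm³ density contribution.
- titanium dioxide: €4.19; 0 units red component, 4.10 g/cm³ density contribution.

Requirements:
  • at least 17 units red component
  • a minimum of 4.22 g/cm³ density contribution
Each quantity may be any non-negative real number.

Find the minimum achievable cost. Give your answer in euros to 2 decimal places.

Let x1 = kg of kaolin, x2 = kg of iron-oxide yellow, x3 = kg of talc, x4 = kg of titanium dioxide.
Minimise 0.6x1 + 2.03x2 + 0.91x3 + 4.19x4 subject to:
  30x2 ≥ 17   (red component)
  2.6x1 + 4x2 + 2.75x3 + 4.1x4 ≥ 4.22   (density contribution)
  x1, x2, x3, x4 ≥ 0.
At the optimum only kaolin, iron-oxide yellow are positive (talc, titanium dioxide = 0). There the red component and density contribution constraints are tight.
So kaolin = 0.7513 kg, iron-oxide yellow = 0.5667 kg.
Hence cost = 0.6·0.7513 + 2.03·0.5667 = €1.6012.

€1.60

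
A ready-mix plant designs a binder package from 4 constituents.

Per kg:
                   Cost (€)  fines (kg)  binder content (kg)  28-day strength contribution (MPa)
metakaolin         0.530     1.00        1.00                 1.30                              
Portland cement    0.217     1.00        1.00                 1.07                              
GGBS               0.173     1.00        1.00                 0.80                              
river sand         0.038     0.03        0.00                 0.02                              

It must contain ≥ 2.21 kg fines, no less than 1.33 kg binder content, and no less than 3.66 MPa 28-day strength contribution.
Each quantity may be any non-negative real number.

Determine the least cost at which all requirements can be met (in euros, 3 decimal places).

€0.742

Let x1 = kg of metakaolin, x2 = kg of Portland cement, x3 = kg of GGBS, x4 = kg of river sand.
Minimize 0.53x1 + 0.217x2 + 0.173x3 + 0.038x4 subject to:
  1x1 + 1x2 + 1x3 + 0.03x4 ≥ 2.21   (fines)
  1x1 + 1x2 + 1x3 ≥ 1.33   (binder content)
  1.3x1 + 1.07x2 + 0.8x3 + 0.02x4 ≥ 3.66   (28-day strength contribution)
  x1, x2, x3, x4 ≥ 0.
The optimal basis is {Portland cement}; metakaolin, GGBS, river sand drop out. There the 28-day strength contribution constraint is tight.
That vertex is x2 = 3.421.
Objective = 0.217·3.421 = 0.74236.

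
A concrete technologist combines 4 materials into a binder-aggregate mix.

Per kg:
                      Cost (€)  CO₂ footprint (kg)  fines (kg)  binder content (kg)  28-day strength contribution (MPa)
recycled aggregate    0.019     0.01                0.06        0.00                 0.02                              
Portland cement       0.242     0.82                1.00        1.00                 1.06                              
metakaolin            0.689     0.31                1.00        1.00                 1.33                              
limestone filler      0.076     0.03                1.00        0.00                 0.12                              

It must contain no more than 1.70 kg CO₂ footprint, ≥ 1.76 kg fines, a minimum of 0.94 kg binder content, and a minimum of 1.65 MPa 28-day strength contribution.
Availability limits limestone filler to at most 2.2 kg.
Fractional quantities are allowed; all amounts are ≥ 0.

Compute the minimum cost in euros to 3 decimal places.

€0.388

Let x1 = kg of recycled aggregate, x2 = kg of Portland cement, x3 = kg of metakaolin, x4 = kg of limestone filler.
min 0.019x1 + 0.242x2 + 0.689x3 + 0.076x4 s.t.:
  0.01x1 + 0.82x2 + 0.31x3 + 0.03x4 ≤ 1.7   (CO₂ footprint)
  0.06x1 + 1x2 + 1x3 + 1x4 ≥ 1.76   (fines)
  1x2 + 1x3 ≥ 0.94   (binder content)
  0.02x1 + 1.06x2 + 1.33x3 + 0.12x4 ≥ 1.65   (28-day strength contribution)
  x4 ≤ 2.2
  x1, x2, x3, x4 ≥ 0.
The cheapest feasible vertex uses only Portland cement, limestone filler; recycled aggregate, metakaolin are not used. There the fines and 28-day strength contribution constraints are tight.
Optimal quantities: Portland cement = 1.531 kg, limestone filler = 0.2294 kg.
Cost = 0.242·1.531 + 0.076·0.2294 = 0.38794.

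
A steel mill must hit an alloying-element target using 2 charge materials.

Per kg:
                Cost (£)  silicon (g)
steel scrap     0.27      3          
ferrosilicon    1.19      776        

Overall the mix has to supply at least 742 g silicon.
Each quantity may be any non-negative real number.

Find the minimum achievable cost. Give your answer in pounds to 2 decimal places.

Set it up as a linear program. Let x1 = kg of steel scrap, x2 = kg of ferrosilicon.
Minimise 0.27x1 + 1.19x2 s.t.:
  3x1 + 776x2 ≥ 742   (silicon)
  x1, x2 ≥ 0.
The minimum-cost mix takes nothing from steel scrap — only ferrosilicon. There the silicon constraint is tight.
Solving gives x2 = 0.9562.
Cost = 1.19·0.9562 = 1.1379.

£1.14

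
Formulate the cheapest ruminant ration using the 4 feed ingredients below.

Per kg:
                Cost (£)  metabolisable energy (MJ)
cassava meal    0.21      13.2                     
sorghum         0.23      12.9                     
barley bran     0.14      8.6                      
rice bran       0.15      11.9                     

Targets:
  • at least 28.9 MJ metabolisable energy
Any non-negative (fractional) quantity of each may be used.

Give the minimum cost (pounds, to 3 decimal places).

Let x1 = kg of cassava meal, x2 = kg of sorghum, x3 = kg of barley bran, x4 = kg of rice bran.
Minimise 0.21x1 + 0.23x2 + 0.14x3 + 0.15x4 subject to:
  13.2x1 + 12.9x2 + 8.6x3 + 11.9x4 ≥ 28.9   (metabolisable energy)
  x1, x2, x3, x4 ≥ 0.
The cheapest feasible vertex uses only rice bran; cassava meal, sorghum, barley bran are not used. Binding constraint: metabolisable energy.
Solving gives x4 = 2.429.
Hence cost = 0.15·2.429 = £0.36435.

£0.364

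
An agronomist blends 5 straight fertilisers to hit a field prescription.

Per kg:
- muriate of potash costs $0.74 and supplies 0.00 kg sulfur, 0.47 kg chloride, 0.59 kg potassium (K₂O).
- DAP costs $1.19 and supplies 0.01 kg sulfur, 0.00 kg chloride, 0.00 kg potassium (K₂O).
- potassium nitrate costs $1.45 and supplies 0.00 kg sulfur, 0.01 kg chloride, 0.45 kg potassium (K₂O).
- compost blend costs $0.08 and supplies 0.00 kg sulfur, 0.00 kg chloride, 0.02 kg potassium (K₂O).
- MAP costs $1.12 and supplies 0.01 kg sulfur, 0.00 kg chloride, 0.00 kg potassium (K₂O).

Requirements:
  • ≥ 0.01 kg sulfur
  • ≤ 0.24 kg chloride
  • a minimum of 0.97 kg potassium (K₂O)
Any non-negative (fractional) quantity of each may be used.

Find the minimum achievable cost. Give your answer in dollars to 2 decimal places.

Let x1 = kg of muriate of potash, x2 = kg of DAP, x3 = kg of potassium nitrate, x4 = kg of compost blend, x5 = kg of MAP.
min 0.74x1 + 1.19x2 + 1.45x3 + 0.08x4 + 1.12x5 with:
  0.01x2 + 0.01x5 ≥ 0.01   (sulfur)
  0.47x1 + 0.01x3 ≤ 0.24   (chloride)
  0.59x1 + 0.45x3 + 0.02x4 ≥ 0.97   (potassium (K₂O))
  x1, x2, x3, x4, x5 ≥ 0.
The minimum-cost mix takes nothing from DAP, compost blend — only muriate of potash, potassium nitrate, MAP. The sulfur, chloride, potassium (K₂O) requirements are met with equality.
So muriate of potash = 0.4781 kg, potassium nitrate = 1.529 kg, MAP = 1 kg.
Objective = 0.74·0.4781 + 1.45·1.529 + 1.12·1 = 3.6908.

$3.69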